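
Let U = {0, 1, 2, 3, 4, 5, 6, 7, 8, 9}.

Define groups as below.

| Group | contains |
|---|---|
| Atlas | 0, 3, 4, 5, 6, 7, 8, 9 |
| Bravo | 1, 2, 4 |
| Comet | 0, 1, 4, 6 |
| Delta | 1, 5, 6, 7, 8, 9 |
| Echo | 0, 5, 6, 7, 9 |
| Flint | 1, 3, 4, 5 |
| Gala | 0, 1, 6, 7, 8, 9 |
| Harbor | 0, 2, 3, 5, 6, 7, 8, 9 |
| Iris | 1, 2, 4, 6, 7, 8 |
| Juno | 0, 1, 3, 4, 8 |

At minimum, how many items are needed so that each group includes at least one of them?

2

H = {1, 5} meets every group (each contains at least one member of H), and |H| = 2.
The groups Bravo, Echo are pairwise disjoint, so any hitting set needs a separate item for each — at least 2. Hence 2 is optimal.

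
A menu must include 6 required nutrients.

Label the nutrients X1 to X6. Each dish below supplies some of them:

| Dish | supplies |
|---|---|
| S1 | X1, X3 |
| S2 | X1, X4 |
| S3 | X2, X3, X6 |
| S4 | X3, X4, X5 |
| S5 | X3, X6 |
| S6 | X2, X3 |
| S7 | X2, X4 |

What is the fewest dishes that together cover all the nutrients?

3

Take {S2, S3, S4}. Their union is {X1, X2, X3, X4, X5, X6}, which is all 6 nutrients.
Only S4 contains X5, so S4 is forced; the remaining 3 nutrients need at least 2 more dishes (each remaining dish adds at most 2) — so at least 3 dishes are needed, and 3 is optimal.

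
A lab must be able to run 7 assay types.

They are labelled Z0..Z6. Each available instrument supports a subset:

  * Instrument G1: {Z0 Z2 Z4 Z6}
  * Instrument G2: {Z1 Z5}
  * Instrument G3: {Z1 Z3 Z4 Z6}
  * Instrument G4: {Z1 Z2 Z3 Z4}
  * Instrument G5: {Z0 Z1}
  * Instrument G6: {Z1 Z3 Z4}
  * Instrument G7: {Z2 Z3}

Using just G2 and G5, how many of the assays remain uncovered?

4

Union of G2, G5 = {Z0, Z1, Z5}.
Not covered: Z2, Z3, Z4, Z6 — 4 assays.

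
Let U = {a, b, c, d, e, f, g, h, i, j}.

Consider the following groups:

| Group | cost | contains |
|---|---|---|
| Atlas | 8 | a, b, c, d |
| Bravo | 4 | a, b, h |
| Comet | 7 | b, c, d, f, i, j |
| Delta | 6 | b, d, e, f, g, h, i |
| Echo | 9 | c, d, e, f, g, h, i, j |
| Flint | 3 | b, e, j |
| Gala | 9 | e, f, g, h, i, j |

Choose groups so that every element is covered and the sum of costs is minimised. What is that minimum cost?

Bravo, Echo together cover every element (Bravo ∪ Echo = {a, b, c, d, e, f, g, h, i, j}); total cost 4 + 9 = 13.
The greedy pick Delta, Flint, Atlas costs 17; no covering selection beats 13.

13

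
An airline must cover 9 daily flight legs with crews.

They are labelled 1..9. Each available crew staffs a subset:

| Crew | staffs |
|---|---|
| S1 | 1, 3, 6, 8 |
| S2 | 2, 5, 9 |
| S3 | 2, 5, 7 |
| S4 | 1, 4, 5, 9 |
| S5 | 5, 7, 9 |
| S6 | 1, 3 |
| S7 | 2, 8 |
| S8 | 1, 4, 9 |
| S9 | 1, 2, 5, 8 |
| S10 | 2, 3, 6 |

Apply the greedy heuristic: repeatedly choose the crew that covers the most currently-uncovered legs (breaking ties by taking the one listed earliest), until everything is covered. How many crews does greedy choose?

Greedy: pick S1 (covers 4 new) → pick S2 (covers 3 new) → pick S3 (covers 1 new) → pick S4 (covers 1 new). Total picks: 4.
(The true minimum cover uses only 3 crews, so greedy is not optimal here.)

4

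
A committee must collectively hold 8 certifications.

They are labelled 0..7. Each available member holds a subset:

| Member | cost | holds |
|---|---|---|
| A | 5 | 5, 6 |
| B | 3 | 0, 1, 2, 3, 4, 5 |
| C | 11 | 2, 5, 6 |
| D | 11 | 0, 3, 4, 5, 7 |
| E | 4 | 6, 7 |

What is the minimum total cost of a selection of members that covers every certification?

B, E together cover every certification (B ∪ E = {0, 1, 2, 3, 4, 5, 6, 7}); total cost 3 + 4 = 7.
No covering selection has total cost below 7.

7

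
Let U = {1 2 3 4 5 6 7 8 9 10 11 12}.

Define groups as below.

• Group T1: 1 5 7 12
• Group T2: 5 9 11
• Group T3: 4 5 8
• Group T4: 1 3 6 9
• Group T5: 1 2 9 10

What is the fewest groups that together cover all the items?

Take {T1, T2, T3, T4, T5}. Their union is {1, 2, 3, 4, 5, 6, 7, 8, 9, 10, 11, 12}, which is all 12 items.
No 4 of the 5 groups cover everything (all 5 combinations miss at least one item), so 5 is optimal.

5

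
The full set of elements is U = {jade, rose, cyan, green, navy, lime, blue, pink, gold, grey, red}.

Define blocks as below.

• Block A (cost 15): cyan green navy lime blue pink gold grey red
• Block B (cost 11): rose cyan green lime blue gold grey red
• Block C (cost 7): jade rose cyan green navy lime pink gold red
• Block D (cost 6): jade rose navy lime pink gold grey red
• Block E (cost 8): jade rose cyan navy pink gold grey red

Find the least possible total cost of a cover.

B, D together cover every element (B ∪ D = {jade, rose, cyan, green, navy, lime, blue, pink, gold, grey, red}); total cost 11 + 6 = 17.
The greedy pick D, C, B costs 24; no covering selection beats 17.

17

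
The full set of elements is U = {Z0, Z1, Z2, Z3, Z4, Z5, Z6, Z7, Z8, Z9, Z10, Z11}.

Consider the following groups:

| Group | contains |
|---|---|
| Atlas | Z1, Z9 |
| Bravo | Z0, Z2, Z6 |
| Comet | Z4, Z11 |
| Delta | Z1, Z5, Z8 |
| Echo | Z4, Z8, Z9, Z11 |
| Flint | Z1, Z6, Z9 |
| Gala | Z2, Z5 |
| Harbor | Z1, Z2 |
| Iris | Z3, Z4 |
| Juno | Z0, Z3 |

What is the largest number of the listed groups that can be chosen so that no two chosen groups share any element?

Comet, Flint, Gala, Juno are pairwise disjoint (Comet={Z4,Z11}; Flint={Z1,Z6,Z9}; Gala={Z2,Z5}; Juno={Z0,Z3}).
Every remaining group overlaps one of these, and no 5 of the listed groups are pairwise disjoint, so 4 is the maximum.

4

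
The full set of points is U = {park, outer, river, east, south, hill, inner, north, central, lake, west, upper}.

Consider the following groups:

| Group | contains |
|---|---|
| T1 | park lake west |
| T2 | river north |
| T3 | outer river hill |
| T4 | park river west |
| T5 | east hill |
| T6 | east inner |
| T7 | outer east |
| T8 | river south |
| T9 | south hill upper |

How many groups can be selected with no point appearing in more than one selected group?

4

T1, T2, T6, T9 are pairwise disjoint (T1={park,lake,west}; T2={river,north}; T6={east,inner}; T9={south,hill,upper}).
Every remaining group overlaps one of these, and no 5 of the listed groups are pairwise disjoint, so 4 is the maximum.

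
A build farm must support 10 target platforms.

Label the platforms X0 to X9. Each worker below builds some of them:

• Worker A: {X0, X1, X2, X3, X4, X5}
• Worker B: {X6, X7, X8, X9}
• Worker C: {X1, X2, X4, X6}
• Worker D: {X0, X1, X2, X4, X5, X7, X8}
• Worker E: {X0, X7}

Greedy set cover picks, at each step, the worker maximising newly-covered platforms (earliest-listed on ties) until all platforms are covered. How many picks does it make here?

3

Greedy: pick D (covers 7 new) → pick B (covers 2 new) → pick A (covers 1 new). Total picks: 3.
(The true minimum cover uses only 2 workers, so greedy is not optimal here.)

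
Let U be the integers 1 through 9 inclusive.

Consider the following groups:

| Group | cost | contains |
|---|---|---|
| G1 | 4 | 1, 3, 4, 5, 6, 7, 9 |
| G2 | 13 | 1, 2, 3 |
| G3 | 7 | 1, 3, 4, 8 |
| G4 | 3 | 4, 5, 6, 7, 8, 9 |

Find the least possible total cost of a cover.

16

G2, G4 together cover every point (G2 ∪ G4 = {1, 2, 3, 4, 5, 6, 7, 8, 9}); total cost 13 + 3 = 16.
The greedy pick G4, G1, G2 costs 20; no covering selection beats 16.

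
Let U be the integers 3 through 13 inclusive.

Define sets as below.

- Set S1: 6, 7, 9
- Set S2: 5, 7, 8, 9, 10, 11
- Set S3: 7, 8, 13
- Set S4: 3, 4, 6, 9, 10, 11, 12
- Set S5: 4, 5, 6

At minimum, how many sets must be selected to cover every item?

Take {S3, S4, S5}. Their union is {3, 4, 5, 6, 7, 8, 9, 10, 11, 12, 13}, which is all 11 items.
Only S4 contains 3, so S4 is forced; the remaining 4 items need at least 2 more sets (each remaining set adds at most 3) — so at least 3 sets are needed, and 3 is optimal.

3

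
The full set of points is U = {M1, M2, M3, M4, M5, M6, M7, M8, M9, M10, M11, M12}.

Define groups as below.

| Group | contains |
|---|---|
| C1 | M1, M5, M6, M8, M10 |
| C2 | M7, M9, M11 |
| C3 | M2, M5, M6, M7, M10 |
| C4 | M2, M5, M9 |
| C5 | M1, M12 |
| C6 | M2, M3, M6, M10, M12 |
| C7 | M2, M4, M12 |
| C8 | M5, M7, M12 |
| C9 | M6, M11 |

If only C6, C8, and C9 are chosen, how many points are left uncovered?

Union of C6, C8, C9 = {M2, M3, M5, M6, M7, M10, M11, M12}.
Not covered: M1, M4, M8, M9 — 4 points.

4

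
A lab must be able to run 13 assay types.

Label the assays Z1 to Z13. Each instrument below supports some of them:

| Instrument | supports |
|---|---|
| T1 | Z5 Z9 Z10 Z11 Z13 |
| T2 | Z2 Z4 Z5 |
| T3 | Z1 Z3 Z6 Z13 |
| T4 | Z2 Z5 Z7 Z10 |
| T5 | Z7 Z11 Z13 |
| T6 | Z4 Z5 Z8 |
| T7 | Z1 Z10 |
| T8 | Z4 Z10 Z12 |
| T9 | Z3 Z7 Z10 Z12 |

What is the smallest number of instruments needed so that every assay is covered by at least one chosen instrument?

5

Take {T1, T3, T4, T6, T8}. Their union is {Z1, Z2, Z3, Z4, Z5, Z6, Z7, Z8, Z9, Z10, Z11, Z12, Z13}, which is all 13 assays.
No 4 of the 9 instruments cover everything (all 126 combinations miss at least one assay), so 5 is optimal.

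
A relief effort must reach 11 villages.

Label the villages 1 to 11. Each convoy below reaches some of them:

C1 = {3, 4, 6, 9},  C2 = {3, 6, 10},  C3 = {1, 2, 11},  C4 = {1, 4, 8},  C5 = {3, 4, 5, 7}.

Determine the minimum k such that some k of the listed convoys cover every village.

C1 and C2 and C3 and C4 and C5 together: C1 ∪ C2 ∪ C3 ∪ C4 ∪ C5 = {1, 2, 3, 4, 5, 6, 7, 8, 9, 10, 11} — every village is covered.
No 4 of the 5 convoys cover everything (all 5 combinations miss at least one village), so 5 is optimal.

5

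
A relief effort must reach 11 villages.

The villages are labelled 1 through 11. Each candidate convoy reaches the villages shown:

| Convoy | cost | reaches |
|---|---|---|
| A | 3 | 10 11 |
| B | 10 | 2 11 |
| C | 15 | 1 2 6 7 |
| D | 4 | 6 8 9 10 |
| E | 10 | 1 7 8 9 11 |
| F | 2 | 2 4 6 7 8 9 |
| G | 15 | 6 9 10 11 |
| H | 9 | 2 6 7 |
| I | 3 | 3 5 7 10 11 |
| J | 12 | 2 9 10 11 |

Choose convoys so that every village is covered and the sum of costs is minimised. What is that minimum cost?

15

E, F, I together cover every village (E ∪ F ∪ I = {1, 2, 3, 4, 5, 6, 7, 8, 9, 10, 11}); total cost 10 + 2 + 3 = 15.
No covering selection has total cost below 15.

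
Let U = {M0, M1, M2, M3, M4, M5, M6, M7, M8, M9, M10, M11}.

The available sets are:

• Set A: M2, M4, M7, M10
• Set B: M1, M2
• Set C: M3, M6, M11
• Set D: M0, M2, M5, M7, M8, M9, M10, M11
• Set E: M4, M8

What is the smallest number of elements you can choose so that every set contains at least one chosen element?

The 3 elements {M2, M8, M11} hit every set.
The sets B, C, E are pairwise disjoint, so any hitting set needs a separate element for each — at least 3. Hence 3 is optimal.

3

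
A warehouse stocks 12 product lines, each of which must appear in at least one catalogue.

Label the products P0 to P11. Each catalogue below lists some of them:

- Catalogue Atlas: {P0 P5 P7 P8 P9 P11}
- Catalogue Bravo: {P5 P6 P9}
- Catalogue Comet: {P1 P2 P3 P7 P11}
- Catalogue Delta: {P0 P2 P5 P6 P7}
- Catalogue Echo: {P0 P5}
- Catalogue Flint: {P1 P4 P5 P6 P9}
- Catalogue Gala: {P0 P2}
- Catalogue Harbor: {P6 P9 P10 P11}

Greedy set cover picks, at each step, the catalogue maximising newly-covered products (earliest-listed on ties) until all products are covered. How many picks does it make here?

Greedy: pick Atlas (covers 6 new) → pick Comet (covers 3 new) → pick Flint (covers 2 new) → pick Harbor (covers 1 new). Total picks: 4.

4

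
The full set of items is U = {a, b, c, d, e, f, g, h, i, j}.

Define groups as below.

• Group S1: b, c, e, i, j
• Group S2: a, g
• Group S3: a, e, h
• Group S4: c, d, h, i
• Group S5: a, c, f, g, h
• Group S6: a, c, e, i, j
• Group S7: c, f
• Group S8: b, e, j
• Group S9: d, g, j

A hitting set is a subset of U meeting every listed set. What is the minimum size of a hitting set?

3

T = {c, e, g} meets every group (each contains at least one member of T), and |T| = 3.
The groups S2, S7, S8 are pairwise disjoint, so any hitting set needs a separate item for each — at least 3. Hence 3 is optimal.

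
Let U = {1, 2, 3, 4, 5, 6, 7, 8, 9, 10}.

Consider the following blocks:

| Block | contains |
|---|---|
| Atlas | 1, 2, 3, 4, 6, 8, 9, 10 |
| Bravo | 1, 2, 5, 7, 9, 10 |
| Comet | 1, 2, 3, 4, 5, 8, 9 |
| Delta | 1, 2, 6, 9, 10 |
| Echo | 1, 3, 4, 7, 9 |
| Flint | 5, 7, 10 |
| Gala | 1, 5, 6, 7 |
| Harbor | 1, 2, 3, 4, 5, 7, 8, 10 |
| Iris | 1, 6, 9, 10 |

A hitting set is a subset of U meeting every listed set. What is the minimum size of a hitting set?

2

Take H = {7, 9}. Each listed block contains at least one of these, so H is a hitting set of size 2.
No single point lies in every block, so at least 2 are needed and 2 is optimal.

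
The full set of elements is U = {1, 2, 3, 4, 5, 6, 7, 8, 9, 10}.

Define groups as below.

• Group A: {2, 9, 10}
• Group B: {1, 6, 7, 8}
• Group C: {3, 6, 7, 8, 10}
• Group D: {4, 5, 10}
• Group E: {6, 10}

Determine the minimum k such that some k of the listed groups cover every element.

A, B, C, and D cover everything between them: the union {1, 2, 3, 4, 5, 6, 7, 8, 9, 10} is all of U.
Only C contains 3, so C is forced; the remaining 5 elements need at least 3 more groups (each remaining group adds at most 2) — so at least 4 groups are needed, and 4 is optimal.

4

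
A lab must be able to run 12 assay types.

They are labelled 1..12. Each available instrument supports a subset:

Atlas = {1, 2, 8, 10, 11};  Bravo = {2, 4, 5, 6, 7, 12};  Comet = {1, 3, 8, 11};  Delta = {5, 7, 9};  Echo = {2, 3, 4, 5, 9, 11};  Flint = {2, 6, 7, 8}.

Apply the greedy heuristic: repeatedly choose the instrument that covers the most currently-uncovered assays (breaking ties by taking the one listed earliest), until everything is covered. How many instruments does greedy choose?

Greedy: pick Bravo (covers 6 new) → pick Atlas (covers 4 new) → pick Echo (covers 2 new). Total picks: 3.

3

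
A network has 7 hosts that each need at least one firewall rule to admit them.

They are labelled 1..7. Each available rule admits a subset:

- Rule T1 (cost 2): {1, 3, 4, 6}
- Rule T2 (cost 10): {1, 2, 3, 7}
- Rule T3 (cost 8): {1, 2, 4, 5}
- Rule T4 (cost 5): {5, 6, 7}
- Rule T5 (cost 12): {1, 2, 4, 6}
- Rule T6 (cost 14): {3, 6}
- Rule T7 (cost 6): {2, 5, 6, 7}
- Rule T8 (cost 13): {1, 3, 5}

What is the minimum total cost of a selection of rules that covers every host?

T1, T7 together cover every host (T1 ∪ T7 = {1, 2, 3, 4, 5, 6, 7}); total cost 2 + 6 = 8.
No covering selection has total cost below 8.

8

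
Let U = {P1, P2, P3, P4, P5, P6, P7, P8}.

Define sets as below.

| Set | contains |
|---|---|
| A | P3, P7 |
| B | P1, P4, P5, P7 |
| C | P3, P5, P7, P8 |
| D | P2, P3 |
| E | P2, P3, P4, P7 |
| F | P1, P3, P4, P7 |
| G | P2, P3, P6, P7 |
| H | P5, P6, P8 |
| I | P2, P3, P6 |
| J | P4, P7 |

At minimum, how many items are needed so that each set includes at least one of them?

The 3 items {P2, P5, P7} hit every set.
The sets D, H, J are pairwise disjoint, so any hitting set needs a separate item for each — at least 3. Hence 3 is optimal.

3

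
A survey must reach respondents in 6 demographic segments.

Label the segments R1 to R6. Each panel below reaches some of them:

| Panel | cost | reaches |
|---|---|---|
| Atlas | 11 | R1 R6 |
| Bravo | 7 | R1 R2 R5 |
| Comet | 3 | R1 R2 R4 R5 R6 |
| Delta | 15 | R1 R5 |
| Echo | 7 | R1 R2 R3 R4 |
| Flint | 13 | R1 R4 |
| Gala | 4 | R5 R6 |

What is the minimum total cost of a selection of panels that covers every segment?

Comet, Echo together cover every segment (Comet ∪ Echo = {R1, R2, R3, R4, R5, R6}); total cost 3 + 7 = 10.
No covering selection has total cost below 10.

10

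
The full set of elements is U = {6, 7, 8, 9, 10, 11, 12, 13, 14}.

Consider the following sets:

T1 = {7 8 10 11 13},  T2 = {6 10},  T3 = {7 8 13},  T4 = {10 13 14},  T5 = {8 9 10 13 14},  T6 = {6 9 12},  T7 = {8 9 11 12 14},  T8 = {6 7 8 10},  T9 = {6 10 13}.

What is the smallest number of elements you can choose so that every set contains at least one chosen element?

3

The 3 elements {7, 9, 10} hit every set.
No choice of 2 elements meets every set, so 3 is the minimum.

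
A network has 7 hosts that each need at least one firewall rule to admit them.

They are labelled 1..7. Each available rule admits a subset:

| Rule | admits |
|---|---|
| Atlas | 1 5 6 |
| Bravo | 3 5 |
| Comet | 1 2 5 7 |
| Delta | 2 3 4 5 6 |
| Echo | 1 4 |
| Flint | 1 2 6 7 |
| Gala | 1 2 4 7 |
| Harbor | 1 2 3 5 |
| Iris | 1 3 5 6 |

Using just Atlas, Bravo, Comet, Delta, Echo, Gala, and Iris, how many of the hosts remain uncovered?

0

Union of Atlas, Bravo, Comet, Delta, Echo, Gala, Iris = {1, 2, 3, 4, 5, 6, 7} — that's every host, so 0 are uncovered.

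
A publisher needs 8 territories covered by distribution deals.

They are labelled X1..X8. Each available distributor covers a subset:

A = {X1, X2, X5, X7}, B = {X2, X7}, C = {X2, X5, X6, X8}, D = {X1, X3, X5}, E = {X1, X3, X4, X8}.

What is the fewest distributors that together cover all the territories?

Take {B, C, E}. Their union is {X1, X2, X3, X4, X5, X6, X7, X8}, which is all 8 territories.
Only E contains X4, so E is forced; the remaining 4 territories need at least 2 more distributors (each remaining distributor adds at most 3) — so at least 3 distributors are needed, and 3 is optimal.

3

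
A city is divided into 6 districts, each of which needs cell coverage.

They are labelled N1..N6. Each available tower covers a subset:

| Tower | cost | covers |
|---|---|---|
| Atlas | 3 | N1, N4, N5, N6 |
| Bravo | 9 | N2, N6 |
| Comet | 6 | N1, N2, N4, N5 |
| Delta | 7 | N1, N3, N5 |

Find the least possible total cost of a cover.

Atlas, Comet, Delta together cover every district (Atlas ∪ Comet ∪ Delta = {N1, N2, N3, N4, N5, N6}); total cost 3 + 6 + 7 = 16.
No covering selection has total cost below 16.

16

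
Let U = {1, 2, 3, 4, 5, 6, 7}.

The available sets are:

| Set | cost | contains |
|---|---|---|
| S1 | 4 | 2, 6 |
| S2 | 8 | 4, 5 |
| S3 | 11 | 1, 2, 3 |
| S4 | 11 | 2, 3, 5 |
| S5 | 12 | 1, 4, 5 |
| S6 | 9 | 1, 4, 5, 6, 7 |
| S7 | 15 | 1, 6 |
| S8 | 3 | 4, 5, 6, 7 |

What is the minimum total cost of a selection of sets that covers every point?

S3, S8 together cover every point (S3 ∪ S8 = {1, 2, 3, 4, 5, 6, 7}); total cost 11 + 3 = 14.
No covering selection has total cost below 14.

14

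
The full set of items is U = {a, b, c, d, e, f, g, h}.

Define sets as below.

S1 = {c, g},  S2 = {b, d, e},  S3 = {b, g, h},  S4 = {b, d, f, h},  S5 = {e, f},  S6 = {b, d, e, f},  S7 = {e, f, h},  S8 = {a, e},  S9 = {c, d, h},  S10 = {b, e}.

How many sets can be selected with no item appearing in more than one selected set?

3

S1, S4, S8 are pairwise disjoint (S1={c,g}; S4={b,d,f,h}; S8={a,e}).
Every remaining set overlaps one of these, and no 4 of the listed sets are pairwise disjoint, so 3 is the maximum.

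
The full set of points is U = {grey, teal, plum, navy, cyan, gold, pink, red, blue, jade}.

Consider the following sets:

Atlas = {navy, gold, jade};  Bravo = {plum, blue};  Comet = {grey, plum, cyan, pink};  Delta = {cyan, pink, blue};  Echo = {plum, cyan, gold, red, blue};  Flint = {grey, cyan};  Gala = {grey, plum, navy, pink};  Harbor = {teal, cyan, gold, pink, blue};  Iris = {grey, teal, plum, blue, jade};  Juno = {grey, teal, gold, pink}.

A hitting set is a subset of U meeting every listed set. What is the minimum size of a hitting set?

H = {grey, gold, blue} meets every set (each contains at least one member of H), and |H| = 3.
The sets Atlas, Bravo, Flint are pairwise disjoint, so any hitting set needs a separate point for each — at least 3. Hence 3 is optimal.

3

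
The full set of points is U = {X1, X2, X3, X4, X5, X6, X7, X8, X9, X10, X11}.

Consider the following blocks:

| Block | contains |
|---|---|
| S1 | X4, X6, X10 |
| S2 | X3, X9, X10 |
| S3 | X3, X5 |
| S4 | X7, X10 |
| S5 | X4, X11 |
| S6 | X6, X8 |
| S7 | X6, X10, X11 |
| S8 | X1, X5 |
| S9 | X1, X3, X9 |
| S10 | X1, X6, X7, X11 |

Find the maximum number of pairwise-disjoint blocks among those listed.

4

S4, S5, S6, S8 are pairwise disjoint (S4={X7,X10}; S5={X4,X11}; S6={X6,X8}; S8={X1,X5}).
Every remaining block overlaps one of these, and no 5 of the listed blocks are pairwise disjoint, so 4 is the maximum.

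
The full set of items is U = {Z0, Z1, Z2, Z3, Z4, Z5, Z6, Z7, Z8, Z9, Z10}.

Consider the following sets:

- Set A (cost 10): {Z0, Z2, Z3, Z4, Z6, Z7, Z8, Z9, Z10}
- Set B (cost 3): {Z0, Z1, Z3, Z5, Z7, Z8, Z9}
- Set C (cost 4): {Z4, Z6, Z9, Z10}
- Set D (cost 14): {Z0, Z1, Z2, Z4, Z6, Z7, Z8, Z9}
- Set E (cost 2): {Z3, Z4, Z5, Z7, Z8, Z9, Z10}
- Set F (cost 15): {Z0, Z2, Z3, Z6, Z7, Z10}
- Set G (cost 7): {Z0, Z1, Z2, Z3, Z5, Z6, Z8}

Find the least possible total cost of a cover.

9

E, G together cover every item (E ∪ G = {Z0, Z1, Z2, Z3, Z4, Z5, Z6, Z7, Z8, Z9, Z10}); total cost 2 + 7 = 9.
The greedy pick E, B, G costs 12; no covering selection beats 9.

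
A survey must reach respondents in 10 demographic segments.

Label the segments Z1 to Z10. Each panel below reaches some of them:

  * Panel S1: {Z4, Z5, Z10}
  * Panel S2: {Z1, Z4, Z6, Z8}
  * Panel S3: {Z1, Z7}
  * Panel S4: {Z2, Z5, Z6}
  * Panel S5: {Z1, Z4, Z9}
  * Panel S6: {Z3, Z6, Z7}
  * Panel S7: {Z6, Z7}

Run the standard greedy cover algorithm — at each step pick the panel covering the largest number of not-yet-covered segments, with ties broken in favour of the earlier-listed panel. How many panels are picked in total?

5

Greedy: pick S2 (covers 4 new) → pick S1 (covers 2 new) → pick S6 (covers 2 new) → pick S4 (covers 1 new) → pick S5 (covers 1 new). Total picks: 5.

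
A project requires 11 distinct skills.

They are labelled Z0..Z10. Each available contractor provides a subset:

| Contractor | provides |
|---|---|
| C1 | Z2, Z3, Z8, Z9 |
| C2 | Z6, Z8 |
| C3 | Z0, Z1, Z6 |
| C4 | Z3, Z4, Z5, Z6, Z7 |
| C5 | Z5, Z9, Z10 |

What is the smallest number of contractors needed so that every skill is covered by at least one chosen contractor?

C1 and C3 and C4 and C5 together: C1 ∪ C3 ∪ C4 ∪ C5 = {Z0, Z1, Z2, Z3, Z4, Z5, Z6, Z7, Z8, Z9, Z10} — every skill is covered.
No 3 of the 5 contractors cover everything (all 10 combinations miss at least one skill), so 4 is optimal.

4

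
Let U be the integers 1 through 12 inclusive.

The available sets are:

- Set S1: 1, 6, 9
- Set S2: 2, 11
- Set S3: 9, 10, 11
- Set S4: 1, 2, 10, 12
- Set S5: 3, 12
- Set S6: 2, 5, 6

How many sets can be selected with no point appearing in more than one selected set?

S3, S5, S6 are pairwise disjoint (S3={9,10,11}; S5={3,12}; S6={2,5,6}).
Every remaining set overlaps one of these, and no 4 of the listed sets are pairwise disjoint, so 3 is the maximum.

3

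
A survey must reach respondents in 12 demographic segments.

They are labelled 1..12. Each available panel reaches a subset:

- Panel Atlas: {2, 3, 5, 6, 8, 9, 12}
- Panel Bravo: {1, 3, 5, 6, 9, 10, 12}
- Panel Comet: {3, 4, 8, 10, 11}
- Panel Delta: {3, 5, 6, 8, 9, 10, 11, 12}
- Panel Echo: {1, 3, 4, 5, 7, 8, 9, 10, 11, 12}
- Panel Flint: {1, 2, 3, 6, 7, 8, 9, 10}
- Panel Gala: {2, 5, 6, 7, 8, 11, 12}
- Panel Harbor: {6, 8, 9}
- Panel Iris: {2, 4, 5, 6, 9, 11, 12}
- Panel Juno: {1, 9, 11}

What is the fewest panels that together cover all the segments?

Take {Echo, Gala}. Their union is {1, 2, 3, 4, 5, 6, 7, 8, 9, 10, 11, 12}, which is all 12 segments.
No single panel has all 12 segments (the largest, Echo, has 10), so 2 is optimal.

2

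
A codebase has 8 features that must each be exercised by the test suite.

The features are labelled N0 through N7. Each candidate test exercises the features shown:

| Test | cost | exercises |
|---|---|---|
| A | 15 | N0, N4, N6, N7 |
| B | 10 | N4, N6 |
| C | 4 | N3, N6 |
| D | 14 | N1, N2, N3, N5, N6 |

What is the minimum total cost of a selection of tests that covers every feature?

29

A, D together cover every feature (A ∪ D = {N0, N1, N2, N3, N4, N5, N6, N7}); total cost 15 + 14 = 29.
The greedy pick C, D, A costs 33; no covering selection beats 29.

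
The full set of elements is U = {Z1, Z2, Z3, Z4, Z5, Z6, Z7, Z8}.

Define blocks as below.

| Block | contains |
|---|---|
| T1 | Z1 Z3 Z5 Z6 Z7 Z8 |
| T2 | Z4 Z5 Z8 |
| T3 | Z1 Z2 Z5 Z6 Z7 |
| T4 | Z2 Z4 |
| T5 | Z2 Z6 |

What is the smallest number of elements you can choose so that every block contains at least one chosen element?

The 2 elements {Z2, Z8} hit every block.
The blocks T2, T5 are pairwise disjoint, so any hitting set needs a separate element for each — at least 2. Hence 2 is optimal.

2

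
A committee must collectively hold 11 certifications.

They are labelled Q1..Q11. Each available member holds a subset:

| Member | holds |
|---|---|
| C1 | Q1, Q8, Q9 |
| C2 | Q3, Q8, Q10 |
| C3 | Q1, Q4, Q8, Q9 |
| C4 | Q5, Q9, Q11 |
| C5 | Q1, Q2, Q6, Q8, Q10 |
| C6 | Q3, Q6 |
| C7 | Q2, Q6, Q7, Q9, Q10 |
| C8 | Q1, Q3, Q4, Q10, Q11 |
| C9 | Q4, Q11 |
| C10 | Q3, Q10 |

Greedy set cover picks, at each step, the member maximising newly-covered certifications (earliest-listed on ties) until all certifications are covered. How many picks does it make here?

Greedy: pick C5 (covers 5 new) → pick C4 (covers 3 new) → pick C8 (covers 2 new) → pick C7 (covers 1 new). Total picks: 4.

4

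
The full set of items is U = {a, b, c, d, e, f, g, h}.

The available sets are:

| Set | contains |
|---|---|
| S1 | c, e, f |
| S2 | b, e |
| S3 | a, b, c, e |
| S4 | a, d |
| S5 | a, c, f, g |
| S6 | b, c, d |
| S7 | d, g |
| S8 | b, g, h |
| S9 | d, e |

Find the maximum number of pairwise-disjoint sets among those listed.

3

S1, S4, S8 are pairwise disjoint (S1={c,e,f}; S4={a,d}; S8={b,g,h}).
Every remaining set overlaps one of these, and no 4 of the listed sets are pairwise disjoint, so 3 is the maximum.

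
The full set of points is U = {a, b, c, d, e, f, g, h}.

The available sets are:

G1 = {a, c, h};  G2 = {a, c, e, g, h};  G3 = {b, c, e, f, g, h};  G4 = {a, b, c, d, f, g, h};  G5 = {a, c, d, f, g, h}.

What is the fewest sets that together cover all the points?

2

G3 and G4 cover everything between them: the union {a, b, c, d, e, f, g, h} is all of U.
No single set has all 8 points (the largest, G4, has 7), so 2 is optimal.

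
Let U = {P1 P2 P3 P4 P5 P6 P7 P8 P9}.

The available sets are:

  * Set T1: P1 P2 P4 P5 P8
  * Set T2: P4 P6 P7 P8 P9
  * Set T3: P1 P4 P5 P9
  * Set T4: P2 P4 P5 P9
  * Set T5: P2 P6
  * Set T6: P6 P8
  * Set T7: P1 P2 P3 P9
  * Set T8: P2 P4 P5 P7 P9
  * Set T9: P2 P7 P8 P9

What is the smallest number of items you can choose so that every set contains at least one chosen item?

The 3 items {P2, P5, P6} hit every set.
No choice of 2 items meets every set, so 3 is the minimum.

3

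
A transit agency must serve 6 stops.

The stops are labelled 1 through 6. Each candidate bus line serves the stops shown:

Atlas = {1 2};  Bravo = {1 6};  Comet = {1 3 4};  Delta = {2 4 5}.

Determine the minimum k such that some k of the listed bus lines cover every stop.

Bravo and Comet and Delta together: Bravo ∪ Comet ∪ Delta = {1, 2, 3, 4, 5, 6} — every stop is covered.
Only Comet contains 3, so Comet is forced; the remaining 3 stops need at least 2 more bus lines (each remaining bus line adds at most 2) — so at least 3 bus lines are needed, and 3 is optimal.

3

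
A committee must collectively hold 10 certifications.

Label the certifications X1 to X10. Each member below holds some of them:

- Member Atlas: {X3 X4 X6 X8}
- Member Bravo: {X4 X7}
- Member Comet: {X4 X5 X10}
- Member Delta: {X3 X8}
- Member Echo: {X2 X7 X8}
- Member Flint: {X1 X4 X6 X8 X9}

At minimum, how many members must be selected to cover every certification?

4

Comet and Delta and Echo and Flint together: Comet ∪ Delta ∪ Echo ∪ Flint = {X1, X2, X3, X4, X5, X6, X7, X8, X9, X10} — every certification is covered.
Only Flint contains X1, so Flint is forced; the remaining 5 certifications need at least 3 more members (each remaining member adds at most 2) — so at least 4 members are needed, and 4 is optimal.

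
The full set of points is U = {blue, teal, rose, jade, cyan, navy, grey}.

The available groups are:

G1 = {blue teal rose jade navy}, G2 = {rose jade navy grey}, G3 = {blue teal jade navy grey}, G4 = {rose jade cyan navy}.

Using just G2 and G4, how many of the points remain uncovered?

Union of G2, G4 = {rose, jade, cyan, navy, grey}.
Not covered: blue, teal — 2 points.

2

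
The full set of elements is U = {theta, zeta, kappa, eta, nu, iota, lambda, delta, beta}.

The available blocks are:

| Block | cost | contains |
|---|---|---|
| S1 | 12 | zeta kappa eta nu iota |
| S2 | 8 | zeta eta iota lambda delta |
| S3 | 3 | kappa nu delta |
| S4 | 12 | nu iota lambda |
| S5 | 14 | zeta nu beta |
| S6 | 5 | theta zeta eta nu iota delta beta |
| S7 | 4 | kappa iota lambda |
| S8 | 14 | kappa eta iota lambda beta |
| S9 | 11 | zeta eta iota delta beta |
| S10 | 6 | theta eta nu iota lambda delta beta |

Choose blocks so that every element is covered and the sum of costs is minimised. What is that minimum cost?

9

S6, S7 together cover every element (S6 ∪ S7 = {theta, zeta, kappa, eta, nu, iota, lambda, delta, beta}); total cost 5 + 4 = 9.
No covering selection has total cost below 9.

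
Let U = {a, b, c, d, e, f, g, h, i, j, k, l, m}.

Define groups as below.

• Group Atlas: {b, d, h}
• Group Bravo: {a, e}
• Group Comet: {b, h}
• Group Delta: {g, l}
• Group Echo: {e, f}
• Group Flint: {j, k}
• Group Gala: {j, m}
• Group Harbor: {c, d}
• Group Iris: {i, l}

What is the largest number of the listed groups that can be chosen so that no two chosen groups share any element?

5

Comet, Echo, Flint, Harbor, Iris are pairwise disjoint (Comet={b,h}; Echo={e,f}; Flint={j,k}; Harbor={c,d}; Iris={i,l}).
Every remaining group overlaps one of these, and no 6 of the listed groups are pairwise disjoint, so 5 is the maximum.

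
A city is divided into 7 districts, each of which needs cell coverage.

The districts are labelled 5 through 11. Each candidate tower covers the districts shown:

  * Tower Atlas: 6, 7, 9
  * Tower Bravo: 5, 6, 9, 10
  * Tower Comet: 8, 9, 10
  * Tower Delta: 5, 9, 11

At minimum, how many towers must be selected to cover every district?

3

Atlas and Comet and Delta together: Atlas ∪ Comet ∪ Delta = {5, 6, 7, 8, 9, 10, 11} — every district is covered.
Only Atlas contains 7, so Atlas is forced; the remaining 4 districts need at least 2 more towers (each remaining tower adds at most 2) — so at least 3 towers are needed, and 3 is optimal.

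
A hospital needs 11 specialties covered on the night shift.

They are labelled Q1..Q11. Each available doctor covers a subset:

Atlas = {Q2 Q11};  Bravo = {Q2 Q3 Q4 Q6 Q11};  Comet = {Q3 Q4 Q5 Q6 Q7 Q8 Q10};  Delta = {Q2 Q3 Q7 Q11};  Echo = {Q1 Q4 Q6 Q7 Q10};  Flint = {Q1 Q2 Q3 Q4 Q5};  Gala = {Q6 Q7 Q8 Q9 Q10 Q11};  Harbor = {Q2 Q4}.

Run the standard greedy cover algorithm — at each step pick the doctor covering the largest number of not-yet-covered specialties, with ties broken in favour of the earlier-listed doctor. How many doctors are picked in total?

4

Greedy: pick Comet (covers 7 new) → pick Atlas (covers 2 new) → pick Echo (covers 1 new) → pick Gala (covers 1 new). Total picks: 4.
(The true minimum cover uses only 2 doctors, so greedy is not optimal here.)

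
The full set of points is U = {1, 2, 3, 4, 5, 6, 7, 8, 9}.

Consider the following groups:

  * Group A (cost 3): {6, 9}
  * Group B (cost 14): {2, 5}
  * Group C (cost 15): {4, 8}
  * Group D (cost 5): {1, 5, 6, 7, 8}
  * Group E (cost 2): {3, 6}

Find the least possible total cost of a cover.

A, B, C, D, E together cover every point (A ∪ B ∪ C ∪ D ∪ E = {1, 2, 3, 4, 5, 6, 7, 8, 9}); total cost 3 + 14 + 15 + 5 + 2 = 39.
No covering selection has total cost below 39.

39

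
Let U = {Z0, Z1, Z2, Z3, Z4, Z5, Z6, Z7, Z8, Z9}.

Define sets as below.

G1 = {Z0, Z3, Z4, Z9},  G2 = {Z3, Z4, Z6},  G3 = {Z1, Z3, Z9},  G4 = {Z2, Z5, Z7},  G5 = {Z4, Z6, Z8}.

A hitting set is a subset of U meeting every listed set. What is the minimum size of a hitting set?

H = {Z5, Z6, Z9} meets every set (each contains at least one member of H), and |H| = 3.
The sets G3, G4, G5 are pairwise disjoint, so any hitting set needs a separate point for each — at least 3. Hence 3 is optimal.

3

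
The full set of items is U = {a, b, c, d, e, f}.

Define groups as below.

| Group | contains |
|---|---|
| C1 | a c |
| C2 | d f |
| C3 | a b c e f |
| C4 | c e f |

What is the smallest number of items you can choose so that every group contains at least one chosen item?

2

Take H = {a, f}. Each listed group contains at least one of these, so H is a hitting set of size 2.
The groups C1, C2 are pairwise disjoint, so any hitting set needs a separate item for each — at least 2. Hence 2 is optimal.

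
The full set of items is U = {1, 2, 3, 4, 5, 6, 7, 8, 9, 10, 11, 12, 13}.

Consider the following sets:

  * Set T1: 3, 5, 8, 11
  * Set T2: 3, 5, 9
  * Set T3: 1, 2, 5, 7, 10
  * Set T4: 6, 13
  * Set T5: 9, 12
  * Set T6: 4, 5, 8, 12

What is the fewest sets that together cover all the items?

5

T1 and T2 and T3 and T4 and T6 together: T1 ∪ T2 ∪ T3 ∪ T4 ∪ T6 = {1, 2, 3, 4, 5, 6, 7, 8, 9, 10, 11, 12, 13} — every item is covered.
No 4 of the 6 sets cover everything (all 15 combinations miss at least one item), so 5 is optimal.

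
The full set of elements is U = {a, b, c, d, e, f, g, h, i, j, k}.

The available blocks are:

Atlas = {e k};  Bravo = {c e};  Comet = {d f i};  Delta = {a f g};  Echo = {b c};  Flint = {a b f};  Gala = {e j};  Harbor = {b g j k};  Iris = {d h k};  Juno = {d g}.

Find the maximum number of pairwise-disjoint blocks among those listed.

Delta, Echo, Gala, Iris are pairwise disjoint (Delta={a,f,g}; Echo={b,c}; Gala={e,j}; Iris={d,h,k}).
Every remaining block overlaps one of these, and no 5 of the listed blocks are pairwise disjoint, so 4 is the maximum.

4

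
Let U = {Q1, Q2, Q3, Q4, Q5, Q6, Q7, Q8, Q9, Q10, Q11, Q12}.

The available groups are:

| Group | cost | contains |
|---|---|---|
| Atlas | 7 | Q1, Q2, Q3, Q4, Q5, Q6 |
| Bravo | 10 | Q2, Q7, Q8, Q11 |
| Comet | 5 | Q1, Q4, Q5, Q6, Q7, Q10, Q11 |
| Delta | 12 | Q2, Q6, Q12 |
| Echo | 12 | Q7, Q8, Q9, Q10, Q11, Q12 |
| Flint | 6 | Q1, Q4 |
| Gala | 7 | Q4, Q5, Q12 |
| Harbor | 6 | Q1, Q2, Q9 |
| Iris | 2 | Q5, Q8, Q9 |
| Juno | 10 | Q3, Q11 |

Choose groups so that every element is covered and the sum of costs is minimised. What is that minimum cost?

Atlas, Echo together cover every element (Atlas ∪ Echo = {Q1, Q2, Q3, Q4, Q5, Q6, Q7, Q8, Q9, Q10, Q11, Q12}); total cost 7 + 12 = 19.
The greedy pick Iris, Comet, Atlas, Gala costs 21; no covering selection beats 19.

19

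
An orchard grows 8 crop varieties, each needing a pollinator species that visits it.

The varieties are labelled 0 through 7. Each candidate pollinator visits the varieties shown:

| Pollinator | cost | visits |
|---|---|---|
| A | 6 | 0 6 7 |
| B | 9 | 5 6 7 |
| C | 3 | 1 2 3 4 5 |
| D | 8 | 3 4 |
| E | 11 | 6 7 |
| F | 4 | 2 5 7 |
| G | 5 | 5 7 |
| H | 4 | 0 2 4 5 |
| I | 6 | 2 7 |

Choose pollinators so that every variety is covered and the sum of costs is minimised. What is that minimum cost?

A, C together cover every variety (A ∪ C = {0, 1, 2, 3, 4, 5, 6, 7}); total cost 6 + 3 = 9.
No covering selection has total cost below 9.

9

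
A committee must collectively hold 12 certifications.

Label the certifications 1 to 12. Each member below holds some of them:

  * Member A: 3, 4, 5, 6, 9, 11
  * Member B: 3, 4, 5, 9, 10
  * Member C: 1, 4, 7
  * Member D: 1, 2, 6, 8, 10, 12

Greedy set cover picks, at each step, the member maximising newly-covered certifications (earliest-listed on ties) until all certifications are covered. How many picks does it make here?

3

Greedy: pick A (covers 6 new) → pick D (covers 5 new) → pick C (covers 1 new). Total picks: 3.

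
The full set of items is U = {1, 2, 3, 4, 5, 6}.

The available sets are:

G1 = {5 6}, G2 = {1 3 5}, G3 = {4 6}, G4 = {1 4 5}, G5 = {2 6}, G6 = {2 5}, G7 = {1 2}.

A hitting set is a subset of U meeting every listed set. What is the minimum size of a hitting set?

3

H = {2, 5, 6} meets every set (each contains at least one member of H), and |H| = 3.
No choice of 2 items meets every set, so 3 is the minimum.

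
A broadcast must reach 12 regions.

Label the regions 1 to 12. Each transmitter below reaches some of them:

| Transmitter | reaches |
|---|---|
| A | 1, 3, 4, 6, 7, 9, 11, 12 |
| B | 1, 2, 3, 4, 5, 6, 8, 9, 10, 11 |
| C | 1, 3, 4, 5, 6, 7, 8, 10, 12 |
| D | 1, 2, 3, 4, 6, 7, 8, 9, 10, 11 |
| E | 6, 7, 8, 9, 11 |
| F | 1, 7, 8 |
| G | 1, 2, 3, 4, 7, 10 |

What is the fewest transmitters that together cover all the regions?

2

B and C together: B ∪ C = {1, 2, 3, 4, 5, 6, 7, 8, 9, 10, 11, 12} — every region is covered.
No single transmitter has all 12 regions (the largest, B, has 10), so 2 is optimal.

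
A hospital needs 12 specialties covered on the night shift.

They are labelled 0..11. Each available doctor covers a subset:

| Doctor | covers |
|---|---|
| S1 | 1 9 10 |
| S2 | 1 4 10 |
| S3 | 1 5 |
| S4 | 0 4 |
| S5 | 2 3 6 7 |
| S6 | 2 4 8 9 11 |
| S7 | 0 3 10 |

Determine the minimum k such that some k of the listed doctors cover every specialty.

S3 and S5 and S6 and S7 together: S3 ∪ S5 ∪ S6 ∪ S7 = {0, 1, 2, 3, 4, 5, 6, 7, 8, 9, 10, 11} — every specialty is covered.
Only S6 contains 8, so S6 is forced; the remaining 7 specialties need at least 3 more doctors (each remaining doctor adds at most 3) — so at least 4 doctors are needed, and 4 is optimal.

4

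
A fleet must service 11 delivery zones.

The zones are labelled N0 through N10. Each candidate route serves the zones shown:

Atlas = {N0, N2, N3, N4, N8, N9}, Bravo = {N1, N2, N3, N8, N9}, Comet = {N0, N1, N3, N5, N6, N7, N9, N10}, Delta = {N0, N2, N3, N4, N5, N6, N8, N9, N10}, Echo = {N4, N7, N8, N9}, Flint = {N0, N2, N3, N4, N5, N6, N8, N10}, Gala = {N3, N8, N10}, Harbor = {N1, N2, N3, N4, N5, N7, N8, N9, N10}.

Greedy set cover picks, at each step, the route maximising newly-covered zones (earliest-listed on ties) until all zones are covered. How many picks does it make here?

Greedy: pick Delta (covers 9 new) → pick Comet (covers 2 new). Total picks: 2.

2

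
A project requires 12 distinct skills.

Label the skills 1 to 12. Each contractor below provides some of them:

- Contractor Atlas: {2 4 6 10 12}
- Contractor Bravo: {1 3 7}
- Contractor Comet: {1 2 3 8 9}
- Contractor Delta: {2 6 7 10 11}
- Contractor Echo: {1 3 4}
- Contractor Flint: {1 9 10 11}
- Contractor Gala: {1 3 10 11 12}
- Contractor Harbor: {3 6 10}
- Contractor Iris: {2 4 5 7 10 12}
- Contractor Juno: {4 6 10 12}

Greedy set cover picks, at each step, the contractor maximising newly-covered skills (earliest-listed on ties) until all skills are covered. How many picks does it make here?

3

Greedy: pick Iris (covers 6 new) → pick Comet (covers 4 new) → pick Delta (covers 2 new). Total picks: 3.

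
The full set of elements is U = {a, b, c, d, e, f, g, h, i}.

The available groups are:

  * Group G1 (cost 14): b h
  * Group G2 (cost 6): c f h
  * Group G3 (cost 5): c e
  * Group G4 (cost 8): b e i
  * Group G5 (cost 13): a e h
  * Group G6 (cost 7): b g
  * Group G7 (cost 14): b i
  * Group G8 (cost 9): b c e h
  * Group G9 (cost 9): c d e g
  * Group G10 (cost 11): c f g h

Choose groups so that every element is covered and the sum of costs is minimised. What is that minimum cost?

36

G2, G4, G5, G9 together cover every element (G2 ∪ G4 ∪ G5 ∪ G9 = {a, b, c, d, e, f, g, h, i}); total cost 6 + 8 + 13 + 9 = 36.
No covering selection has total cost below 36.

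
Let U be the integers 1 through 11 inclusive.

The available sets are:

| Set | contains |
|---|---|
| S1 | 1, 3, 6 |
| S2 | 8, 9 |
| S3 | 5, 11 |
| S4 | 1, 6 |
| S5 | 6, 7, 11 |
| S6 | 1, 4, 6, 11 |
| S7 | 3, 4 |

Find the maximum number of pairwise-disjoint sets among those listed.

4

S2, S3, S4, S7 are pairwise disjoint (S2={8,9}; S3={5,11}; S4={1,6}; S7={3,4}).
Every remaining set overlaps one of these, and no 5 of the listed sets are pairwise disjoint, so 4 is the maximum.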